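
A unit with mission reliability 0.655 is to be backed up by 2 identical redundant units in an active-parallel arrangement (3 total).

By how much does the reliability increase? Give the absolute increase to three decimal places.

0.304

R_before = 0.655
R_after = 1 − (1 − 0.655)^3 = 0.959
ΔR = 0.959 − 0.655 = 0.304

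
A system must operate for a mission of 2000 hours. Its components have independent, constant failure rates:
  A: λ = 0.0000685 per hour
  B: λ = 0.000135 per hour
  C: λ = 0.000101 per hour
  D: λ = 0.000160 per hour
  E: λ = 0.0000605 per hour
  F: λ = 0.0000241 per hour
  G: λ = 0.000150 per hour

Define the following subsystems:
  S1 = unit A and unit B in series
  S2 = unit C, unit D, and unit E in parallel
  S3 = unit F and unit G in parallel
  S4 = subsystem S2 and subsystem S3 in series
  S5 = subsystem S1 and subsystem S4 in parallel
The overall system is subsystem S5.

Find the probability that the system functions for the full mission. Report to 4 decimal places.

0.9940

R(A) = exp(−0.0000685 × 2000) = 0.871970
R(B) = exp(−0.000135 × 2000) = 0.763379
R(C) = exp(−0.000101 × 2000) = 0.817095
R(D) = exp(−0.000160 × 2000) = 0.726149
R(E) = exp(−0.0000605 × 2000) = 0.886034
R(F) = exp(−0.0000241 × 2000) = 0.952943
R(G) = exp(−0.000150 × 2000) = 0.740818
Series (A and B): 0.871970 × 0.763379 = 0.665644
Parallel (C, D, and E): 1 − (1 − 0.817095)(1 − 0.726149)(1 − 0.886034) = 0.994292
Parallel (F and G): 1 − (1 − 0.952943)(1 − 0.740818) = 0.987804
Series ([0.994292] and [0.987804]): 0.994292 × 0.987804 = 0.982166
Parallel ([0.665644] and [0.982166]): 1 − (1 − 0.665644)(1 − 0.982166) = 0.9940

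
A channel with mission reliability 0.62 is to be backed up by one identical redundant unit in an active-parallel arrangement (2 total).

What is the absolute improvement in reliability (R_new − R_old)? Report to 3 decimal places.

0.236

R_before = 0.62
R_after = 1 − (1 − 0.62)^2 = 0.856
ΔR = 0.856 − 0.62 = 0.236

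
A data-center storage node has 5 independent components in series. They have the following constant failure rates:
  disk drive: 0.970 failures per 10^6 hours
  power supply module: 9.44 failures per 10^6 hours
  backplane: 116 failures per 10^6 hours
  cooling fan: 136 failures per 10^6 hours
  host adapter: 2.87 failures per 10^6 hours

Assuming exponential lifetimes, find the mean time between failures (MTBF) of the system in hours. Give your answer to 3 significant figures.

3770

Series of exponential components: λ_sys = Σ λ_i
λ_sys = 0.000000970 + 0.00000944 + 0.000116 + 0.000136 + 0.00000287 = 2.6528e-04 /h
MTBF = 1 / λ_sys = 3770 h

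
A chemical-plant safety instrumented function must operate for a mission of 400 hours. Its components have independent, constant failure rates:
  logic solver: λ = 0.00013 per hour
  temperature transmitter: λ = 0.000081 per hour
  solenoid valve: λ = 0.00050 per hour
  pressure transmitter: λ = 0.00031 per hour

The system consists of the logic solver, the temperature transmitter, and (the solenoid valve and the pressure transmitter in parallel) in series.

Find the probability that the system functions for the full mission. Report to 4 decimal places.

0.8996

R(logic solver) = exp(−0.00013 × 400) = 0.949329
R(temperature transmitter) = exp(−0.000081 × 400) = 0.968119
R(solenoid valve) = exp(−0.00050 × 400) = 0.818731
R(pressure transmitter) = exp(−0.00031 × 400) = 0.883380
Parallel (solenoid valve and pressure transmitter): 1 − (1 − 0.818731)(1 − 0.883380) = 0.978860
Series (logic solver, temperature transmitter, and [0.978860]): 0.949329 × 0.968119 × 0.978860 = 0.8996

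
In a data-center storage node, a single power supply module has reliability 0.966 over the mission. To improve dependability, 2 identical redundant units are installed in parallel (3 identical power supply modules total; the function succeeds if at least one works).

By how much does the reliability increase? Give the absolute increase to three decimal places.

R_before = 0.966
R_after = 1 − (1 − 0.966)^3 = 1.000
ΔR = 1.000 − 0.966 = 0.034

0.034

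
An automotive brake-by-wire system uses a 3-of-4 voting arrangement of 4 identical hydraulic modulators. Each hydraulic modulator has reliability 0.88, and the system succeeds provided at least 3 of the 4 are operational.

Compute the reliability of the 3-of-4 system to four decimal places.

R = Σ_{i=3}^{4} C(4,i) p^i (1−p)^{4−i} with p = 0.88
C(4,3)·0.88^3·0.12^1 = 0.327107
C(4,4)·0.88^4·0.12^0 = 0.599695
Sum = 0.9268

0.9268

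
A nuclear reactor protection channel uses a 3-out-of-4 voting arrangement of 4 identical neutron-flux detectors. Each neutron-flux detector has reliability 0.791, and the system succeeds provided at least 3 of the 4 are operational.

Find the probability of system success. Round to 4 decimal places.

R = Σ_{i=3}^{4} C(4,i) p^i (1−p)^{4−i} with p = 0.791
C(4,3)·0.791^3·0.209^1 = 0.413748
C(4,4)·0.791^4·0.209^0 = 0.391477
Sum = 0.8052

0.8052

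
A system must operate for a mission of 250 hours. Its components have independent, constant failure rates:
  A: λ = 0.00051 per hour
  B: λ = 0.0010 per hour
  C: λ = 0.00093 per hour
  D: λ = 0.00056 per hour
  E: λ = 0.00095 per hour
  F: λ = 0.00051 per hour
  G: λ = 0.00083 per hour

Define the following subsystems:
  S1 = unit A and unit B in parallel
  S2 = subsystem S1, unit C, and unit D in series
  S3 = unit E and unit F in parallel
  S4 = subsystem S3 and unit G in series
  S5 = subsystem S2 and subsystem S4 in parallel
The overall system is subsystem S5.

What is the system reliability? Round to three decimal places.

0.932

R(A) = exp(−0.00051 × 250) = 0.88029
R(B) = exp(−0.0010 × 250) = 0.77880
R(C) = exp(−0.00093 × 250) = 0.79255
R(D) = exp(−0.00056 × 250) = 0.86936
R(E) = exp(−0.00095 × 250) = 0.78860
R(F) = exp(−0.00051 × 250) = 0.88029
R(G) = exp(−0.00083 × 250) = 0.81261
Parallel (A and B): 1 − (1 − 0.88029)(1 − 0.77880) = 0.97352
Series ([0.97352], C, and D): 0.97352 × 0.79255 × 0.86936 = 0.67077
Parallel (E and F): 1 − (1 − 0.78860)(1 − 0.88029) = 0.97469
Series ([0.97469] and G): 0.97469 × 0.81261 = 0.79204
Parallel ([0.67077] and [0.79204]): 1 − (1 − 0.67077)(1 − 0.79204) = 0.932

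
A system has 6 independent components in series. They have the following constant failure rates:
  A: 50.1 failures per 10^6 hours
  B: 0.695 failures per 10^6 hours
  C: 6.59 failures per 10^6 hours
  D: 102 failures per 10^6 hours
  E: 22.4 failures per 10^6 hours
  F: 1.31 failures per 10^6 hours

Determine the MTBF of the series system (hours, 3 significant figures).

Series of exponential components: λ_sys = Σ λ_i
λ_sys = 0.0000501 + 0.000000695 + 0.00000659 + 0.000102 + 0.0000224 + 0.00000131 = 1.8310e-04 /h
MTBF = 1 / λ_sys = 5460 h

5460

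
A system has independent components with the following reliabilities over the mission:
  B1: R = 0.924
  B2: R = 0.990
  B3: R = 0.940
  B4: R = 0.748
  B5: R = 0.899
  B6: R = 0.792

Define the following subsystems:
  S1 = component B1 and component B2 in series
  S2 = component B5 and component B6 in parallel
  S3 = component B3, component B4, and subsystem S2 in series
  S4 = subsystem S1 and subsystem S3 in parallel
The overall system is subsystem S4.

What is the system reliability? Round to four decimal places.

Series (B1 and B2): 0.924000 × 0.990000 = 0.914760
Parallel (B5 and B6): 1 − (1 − 0.899000)(1 − 0.792000) = 0.978992
Series (B3, B4, and [0.978992]): 0.940000 × 0.748000 × 0.978992 = 0.688349
Parallel ([0.914760] and [0.688349]): 1 − (1 − 0.914760)(1 − 0.688349) = 0.9734

0.9734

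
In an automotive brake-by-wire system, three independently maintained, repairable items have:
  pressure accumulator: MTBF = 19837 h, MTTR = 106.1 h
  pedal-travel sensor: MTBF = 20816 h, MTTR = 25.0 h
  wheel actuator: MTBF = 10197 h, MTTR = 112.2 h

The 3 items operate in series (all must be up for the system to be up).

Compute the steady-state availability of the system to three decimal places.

A(pressure accumulator) = MTBF/(MTBF+MTTR) = 19837/(19837+106.1) = 0.994680
A(pedal-travel sensor) = MTBF/(MTBF+MTTR) = 20816/(20816+25.0) = 0.998800
A(wheel actuator) = MTBF/(MTBF+MTTR) = 10197/(10197+112.2) = 0.989117
Series availability: 0.994680 × 0.998800 × 0.989117 = 0.983

0.983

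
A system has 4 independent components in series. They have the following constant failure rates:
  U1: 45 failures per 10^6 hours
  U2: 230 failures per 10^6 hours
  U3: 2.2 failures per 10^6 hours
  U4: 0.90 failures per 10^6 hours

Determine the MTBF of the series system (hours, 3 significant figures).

3600

Series of exponential components: λ_sys = Σ λ_i
λ_sys = 0.000045 + 0.00023 + 0.0000022 + 0.00000090 = 2.7810e-04 /h
MTBF = 1 / λ_sys = 3600 h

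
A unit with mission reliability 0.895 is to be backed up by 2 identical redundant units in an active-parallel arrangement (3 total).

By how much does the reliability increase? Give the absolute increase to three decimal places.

0.104

R_before = 0.895
R_after = 1 − (1 − 0.895)^3 = 0.999
ΔR = 0.999 − 0.895 = 0.104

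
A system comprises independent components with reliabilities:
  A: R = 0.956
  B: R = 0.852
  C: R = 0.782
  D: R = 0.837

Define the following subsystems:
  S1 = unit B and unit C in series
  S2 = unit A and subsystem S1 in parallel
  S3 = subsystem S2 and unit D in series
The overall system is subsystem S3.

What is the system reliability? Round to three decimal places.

0.825

Series (B and C): 0.85200 × 0.78200 = 0.66626
Parallel (A and [0.66626]): 1 − (1 − 0.95600)(1 − 0.66626) = 0.98532
Series ([0.98532] and D): 0.98532 × 0.83700 = 0.825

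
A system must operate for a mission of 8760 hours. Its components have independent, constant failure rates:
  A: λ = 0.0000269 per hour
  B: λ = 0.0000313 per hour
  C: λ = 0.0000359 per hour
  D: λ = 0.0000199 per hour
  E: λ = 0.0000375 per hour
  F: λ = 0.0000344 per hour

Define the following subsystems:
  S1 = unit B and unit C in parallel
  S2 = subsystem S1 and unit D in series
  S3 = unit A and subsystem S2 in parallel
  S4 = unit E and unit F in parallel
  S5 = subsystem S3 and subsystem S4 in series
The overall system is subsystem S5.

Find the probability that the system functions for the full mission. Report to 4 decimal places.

0.8854

R(A) = exp(−0.0000269 × 8760) = 0.790062
R(B) = exp(−0.0000313 × 8760) = 0.760189
R(C) = exp(−0.0000359 × 8760) = 0.730166
R(D) = exp(−0.0000199 × 8760) = 0.840025
R(E) = exp(−0.0000375 × 8760) = 0.720003
R(F) = exp(−0.0000344 × 8760) = 0.739823
Parallel (B and C): 1 − (1 − 0.760189)(1 − 0.730166) = 0.935291
Series ([0.935291] and D): 0.935291 × 0.840025 = 0.785668
Parallel (A and [0.785668]): 1 − (1 − 0.790062)(1 − 0.785668) = 0.955004
Parallel (E and F): 1 − (1 − 0.720003)(1 − 0.739823) = 0.927151
Series ([0.955004] and [0.927151]): 0.955004 × 0.927151 = 0.8854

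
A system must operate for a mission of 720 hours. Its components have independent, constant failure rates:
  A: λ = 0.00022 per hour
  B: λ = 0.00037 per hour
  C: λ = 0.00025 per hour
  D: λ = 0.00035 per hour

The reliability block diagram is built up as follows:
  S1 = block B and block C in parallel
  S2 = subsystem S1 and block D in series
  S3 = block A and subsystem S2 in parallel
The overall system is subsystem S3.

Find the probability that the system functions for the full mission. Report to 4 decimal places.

0.9630

R(A) = exp(−0.00022 × 720) = 0.853508
R(B) = exp(−0.00037 × 720) = 0.766133
R(C) = exp(−0.00025 × 720) = 0.835270
R(D) = exp(−0.00035 × 720) = 0.777245
Parallel (B and C): 1 − (1 − 0.766133)(1 − 0.835270) = 0.961475
Series ([0.961475] and D): 0.961475 × 0.777245 = 0.747302
Parallel (A and [0.747302]): 1 − (1 − 0.853508)(1 − 0.747302) = 0.9630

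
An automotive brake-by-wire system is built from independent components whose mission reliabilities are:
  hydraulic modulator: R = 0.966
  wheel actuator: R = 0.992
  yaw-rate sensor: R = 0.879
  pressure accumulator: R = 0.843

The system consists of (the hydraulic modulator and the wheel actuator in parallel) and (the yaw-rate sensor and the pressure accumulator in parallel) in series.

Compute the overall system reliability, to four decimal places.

0.9807

Parallel (hydraulic modulator and wheel actuator): 1 − (1 − 0.966000)(1 − 0.992000) = 0.999728
Parallel (yaw-rate sensor and pressure accumulator): 1 − (1 − 0.879000)(1 − 0.843000) = 0.981003
Series ([0.999728] and [0.981003]): 0.999728 × 0.981003 = 0.9807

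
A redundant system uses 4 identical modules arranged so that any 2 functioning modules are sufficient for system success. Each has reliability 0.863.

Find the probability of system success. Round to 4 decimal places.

0.9908

R = Σ_{i=2}^{4} C(4,i) p^i (1−p)^{4−i} with p = 0.863
C(4,2)·0.863^2·0.137^2 = 0.083871
C(4,3)·0.863^3·0.137^1 = 0.352219
C(4,4)·0.863^4·0.137^0 = 0.554681
Sum = 0.9908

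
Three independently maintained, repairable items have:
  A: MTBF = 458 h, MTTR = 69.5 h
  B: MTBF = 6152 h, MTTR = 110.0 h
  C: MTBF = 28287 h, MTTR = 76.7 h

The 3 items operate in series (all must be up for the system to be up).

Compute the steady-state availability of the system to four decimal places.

0.8507

A(A) = MTBF/(MTBF+MTTR) = 458/(458+69.5) = 0.868246
A(B) = MTBF/(MTBF+MTTR) = 6152/(6152+110.0) = 0.982434
A(C) = MTBF/(MTBF+MTTR) = 28287/(28287+76.7) = 0.997296
Series availability: 0.868246 × 0.982434 × 0.997296 = 0.8507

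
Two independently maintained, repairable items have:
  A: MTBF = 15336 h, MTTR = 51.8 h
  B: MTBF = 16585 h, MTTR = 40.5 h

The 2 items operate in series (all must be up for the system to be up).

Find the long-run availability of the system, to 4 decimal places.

0.9942

A(A) = MTBF/(MTBF+MTTR) = 15336/(15336+51.8) = 0.996634
A(B) = MTBF/(MTBF+MTTR) = 16585/(16585+40.5) = 0.997564
Series availability: 0.996634 × 0.997564 = 0.9942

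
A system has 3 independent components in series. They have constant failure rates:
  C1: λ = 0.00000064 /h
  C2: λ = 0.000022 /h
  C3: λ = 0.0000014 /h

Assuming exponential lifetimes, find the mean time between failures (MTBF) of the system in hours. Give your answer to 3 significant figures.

41600

Series of exponential components: λ_sys = Σ λ_i
λ_sys = 0.00000064 + 0.000022 + 0.0000014 = 2.4040e-05 /h
MTBF = 1 / λ_sys = 41600 h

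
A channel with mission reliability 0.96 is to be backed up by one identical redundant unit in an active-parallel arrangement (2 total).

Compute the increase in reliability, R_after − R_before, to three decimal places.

0.038

R_before = 0.96
R_after = 1 − (1 − 0.96)^2 = 0.998
ΔR = 0.998 − 0.96 = 0.038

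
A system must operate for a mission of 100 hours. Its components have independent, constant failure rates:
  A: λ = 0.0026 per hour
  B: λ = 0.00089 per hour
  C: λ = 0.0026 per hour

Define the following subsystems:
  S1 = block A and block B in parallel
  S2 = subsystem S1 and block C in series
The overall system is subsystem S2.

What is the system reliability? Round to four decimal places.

R(A) = exp(−0.0026 × 100) = 0.771052
R(B) = exp(−0.00089 × 100) = 0.914846
R(C) = exp(−0.0026 × 100) = 0.771052
Parallel (A and B): 1 − (1 − 0.771052)(1 − 0.914846) = 0.980504
Series ([0.980504] and C): 0.980504 × 0.771052 = 0.7560

0.7560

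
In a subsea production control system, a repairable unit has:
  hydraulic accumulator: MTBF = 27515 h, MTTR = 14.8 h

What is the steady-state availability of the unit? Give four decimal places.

0.9995

A(hydraulic accumulator) = MTBF/(MTBF+MTTR) = 27515/(27515+14.8) = 0.9995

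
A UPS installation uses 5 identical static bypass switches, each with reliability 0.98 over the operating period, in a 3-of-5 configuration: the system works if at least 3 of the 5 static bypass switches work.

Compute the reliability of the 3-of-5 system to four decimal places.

0.9999

R = Σ_{i=3}^{5} C(5,i) p^i (1−p)^{5−i} with p = 0.98
C(5,3)·0.98^3·0.02^2 = 0.003765
C(5,4)·0.98^4·0.02^1 = 0.092237
C(5,5)·0.98^5·0.02^0 = 0.903921
Sum = 0.9999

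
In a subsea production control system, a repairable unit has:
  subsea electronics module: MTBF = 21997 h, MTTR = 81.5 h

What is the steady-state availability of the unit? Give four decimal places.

0.9963

A(subsea electronics module) = MTBF/(MTBF+MTTR) = 21997/(21997+81.5) = 0.9963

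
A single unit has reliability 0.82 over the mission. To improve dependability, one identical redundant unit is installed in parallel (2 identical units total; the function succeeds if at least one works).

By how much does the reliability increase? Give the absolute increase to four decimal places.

0.1476

R_before = 0.82
R_after = 1 − (1 − 0.82)^2 = 0.9676
ΔR = 0.9676 − 0.82 = 0.1476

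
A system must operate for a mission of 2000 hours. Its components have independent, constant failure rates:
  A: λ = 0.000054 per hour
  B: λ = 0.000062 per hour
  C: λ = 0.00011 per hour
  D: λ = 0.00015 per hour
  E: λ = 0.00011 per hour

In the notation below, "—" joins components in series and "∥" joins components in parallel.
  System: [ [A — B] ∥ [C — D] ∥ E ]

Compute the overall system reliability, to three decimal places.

0.983

R(A) = exp(−0.000054 × 2000) = 0.89763
R(B) = exp(−0.000062 × 2000) = 0.88338
R(C) = exp(−0.00011 × 2000) = 0.80252
R(D) = exp(−0.00015 × 2000) = 0.74082
R(E) = exp(−0.00011 × 2000) = 0.80252
Series (A and B): 0.89763 × 0.88338 = 0.79295
Series (C and D): 0.80252 × 0.74082 = 0.59452
Parallel ([0.79295], [0.59452], and E): 1 − (1 − 0.79295)(1 − 0.59452)(1 − 0.80252) = 0.983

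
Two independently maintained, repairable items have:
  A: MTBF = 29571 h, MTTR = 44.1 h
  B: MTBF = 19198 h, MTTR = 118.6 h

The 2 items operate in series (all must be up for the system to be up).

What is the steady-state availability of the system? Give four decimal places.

A(A) = MTBF/(MTBF+MTTR) = 29571/(29571+44.1) = 0.998511
A(B) = MTBF/(MTBF+MTTR) = 19198/(19198+118.6) = 0.993860
Series availability: 0.998511 × 0.993860 = 0.9924

0.9924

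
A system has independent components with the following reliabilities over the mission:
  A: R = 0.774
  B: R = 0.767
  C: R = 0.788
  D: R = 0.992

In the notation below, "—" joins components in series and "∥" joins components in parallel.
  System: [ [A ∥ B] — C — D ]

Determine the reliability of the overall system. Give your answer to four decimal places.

Parallel (A and B): 1 − (1 − 0.774000)(1 − 0.767000) = 0.947342
Series ([0.947342], C, and D): 0.947342 × 0.788000 × 0.992000 = 0.7405

0.7405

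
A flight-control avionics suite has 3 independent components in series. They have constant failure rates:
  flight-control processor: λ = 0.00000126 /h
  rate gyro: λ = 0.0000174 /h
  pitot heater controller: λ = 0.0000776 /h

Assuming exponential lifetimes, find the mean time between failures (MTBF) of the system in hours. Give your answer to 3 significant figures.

Series of exponential components: λ_sys = Σ λ_i
λ_sys = 0.00000126 + 0.0000174 + 0.0000776 = 9.6260e-05 /h
MTBF = 1 / λ_sys = 10400 h

10400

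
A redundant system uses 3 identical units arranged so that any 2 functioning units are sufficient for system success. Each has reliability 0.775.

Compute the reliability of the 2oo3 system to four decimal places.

R = Σ_{i=2}^{3} C(3,i) p^i (1−p)^{3−i} with p = 0.775
C(3,2)·0.775^2·0.225^1 = 0.405422
C(3,3)·0.775^3·0.225^0 = 0.465484
Sum = 0.8709

0.8709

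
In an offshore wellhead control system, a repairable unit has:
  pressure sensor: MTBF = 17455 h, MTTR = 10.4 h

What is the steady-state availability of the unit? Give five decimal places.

A(pressure sensor) = MTBF/(MTBF+MTTR) = 17455/(17455+10.4) = 0.99940

0.99940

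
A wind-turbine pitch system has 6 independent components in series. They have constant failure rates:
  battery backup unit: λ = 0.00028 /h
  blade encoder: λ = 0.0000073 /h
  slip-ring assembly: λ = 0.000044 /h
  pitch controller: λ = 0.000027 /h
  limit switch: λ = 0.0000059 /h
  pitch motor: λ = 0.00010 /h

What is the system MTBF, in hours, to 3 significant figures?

Series of exponential components: λ_sys = Σ λ_i
λ_sys = 0.00028 + 0.0000073 + 0.000044 + 0.000027 + 0.0000059 + 0.00010 = 4.6420e-04 /h
MTBF = 1 / λ_sys = 2150 h

2150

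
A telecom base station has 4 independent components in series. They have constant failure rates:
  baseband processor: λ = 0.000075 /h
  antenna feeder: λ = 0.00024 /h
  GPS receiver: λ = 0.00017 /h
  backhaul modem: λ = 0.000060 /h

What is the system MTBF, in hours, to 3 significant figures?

1830

Series of exponential components: λ_sys = Σ λ_i
λ_sys = 0.000075 + 0.00024 + 0.00017 + 0.000060 = 5.4500e-04 /h
MTBF = 1 / λ_sys = 1830 h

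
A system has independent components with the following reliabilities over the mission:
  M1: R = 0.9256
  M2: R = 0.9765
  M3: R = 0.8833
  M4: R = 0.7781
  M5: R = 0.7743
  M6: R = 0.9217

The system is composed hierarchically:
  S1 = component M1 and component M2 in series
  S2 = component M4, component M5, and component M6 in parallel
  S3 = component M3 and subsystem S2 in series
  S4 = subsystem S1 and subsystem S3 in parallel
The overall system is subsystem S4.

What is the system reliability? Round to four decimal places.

Series (M1 and M2): 0.925600 × 0.976500 = 0.903848
Parallel (M4, M5, and M6): 1 − (1 − 0.778100)(1 − 0.774300)(1 − 0.921700) = 0.996079
Series (M3 and [0.996079]): 0.883300 × 0.996079 = 0.879837
Parallel ([0.903848] and [0.879837]): 1 − (1 − 0.903848)(1 − 0.879837) = 0.9884

0.9884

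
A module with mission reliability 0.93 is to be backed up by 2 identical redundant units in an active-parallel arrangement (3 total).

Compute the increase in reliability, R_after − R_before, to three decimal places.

R_before = 0.93
R_after = 1 − (1 − 0.93)^3 = 1.000
ΔR = 1.000 − 0.93 = 0.070

0.070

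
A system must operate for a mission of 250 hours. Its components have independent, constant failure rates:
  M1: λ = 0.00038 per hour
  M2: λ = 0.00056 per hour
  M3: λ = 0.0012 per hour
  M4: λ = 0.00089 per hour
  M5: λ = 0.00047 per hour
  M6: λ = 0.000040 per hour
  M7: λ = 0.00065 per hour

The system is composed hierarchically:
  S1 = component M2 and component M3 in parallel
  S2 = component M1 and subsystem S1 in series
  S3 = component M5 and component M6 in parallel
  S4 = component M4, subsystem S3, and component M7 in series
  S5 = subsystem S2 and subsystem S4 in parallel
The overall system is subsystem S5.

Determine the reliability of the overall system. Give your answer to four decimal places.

R(M1) = exp(−0.00038 × 250) = 0.909373
R(M2) = exp(−0.00056 × 250) = 0.869358
R(M3) = exp(−0.0012 × 250) = 0.740818
R(M4) = exp(−0.00089 × 250) = 0.800515
R(M5) = exp(−0.00047 × 250) = 0.889141
R(M6) = exp(−0.000040 × 250) = 0.990050
R(M7) = exp(−0.00065 × 250) = 0.850016
Parallel (M2 and M3): 1 − (1 − 0.869358)(1 − 0.740818) = 0.966140
Series (M1 and [0.966140]): 0.909373 × 0.966140 = 0.878582
Parallel (M5 and M6): 1 − (1 − 0.889141)(1 − 0.990050) = 0.998897
Series (M4, [0.998897], and M7): 0.800515 × 0.998897 × 0.850016 = 0.679700
Parallel ([0.878582] and [0.679700]): 1 − (1 − 0.878582)(1 − 0.679700) = 0.9611

0.9611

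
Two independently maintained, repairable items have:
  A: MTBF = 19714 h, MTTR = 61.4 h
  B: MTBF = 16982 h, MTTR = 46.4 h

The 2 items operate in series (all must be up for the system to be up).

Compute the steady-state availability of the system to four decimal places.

0.9942

A(A) = MTBF/(MTBF+MTTR) = 19714/(19714+61.4) = 0.996895
A(B) = MTBF/(MTBF+MTTR) = 16982/(16982+46.4) = 0.997275
Series availability: 0.996895 × 0.997275 = 0.9942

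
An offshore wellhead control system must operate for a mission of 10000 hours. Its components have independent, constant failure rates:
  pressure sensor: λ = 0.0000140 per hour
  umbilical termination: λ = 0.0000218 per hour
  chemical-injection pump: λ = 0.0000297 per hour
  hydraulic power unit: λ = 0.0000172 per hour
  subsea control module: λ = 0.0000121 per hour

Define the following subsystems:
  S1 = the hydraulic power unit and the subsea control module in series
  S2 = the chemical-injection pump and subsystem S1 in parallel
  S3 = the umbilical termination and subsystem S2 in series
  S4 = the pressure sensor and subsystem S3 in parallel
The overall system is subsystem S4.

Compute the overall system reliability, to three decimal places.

R(pressure sensor) = exp(−0.0000140 × 10000) = 0.86936
R(umbilical termination) = exp(−0.0000218 × 10000) = 0.80413
R(chemical-injection pump) = exp(−0.0000297 × 10000) = 0.74304
R(hydraulic power unit) = exp(−0.0000172 × 10000) = 0.84198
R(subsea control module) = exp(−0.0000121 × 10000) = 0.88603
Series (hydraulic power unit and subsea control module): 0.84198 × 0.88603 = 0.74602
Parallel (chemical-injection pump and [0.74602]): 1 − (1 − 0.74304)(1 − 0.74602) = 0.93474
Series (umbilical termination and [0.93474]): 0.80413 × 0.93474 = 0.75165
Parallel (pressure sensor and [0.75165]): 1 − (1 − 0.86936)(1 − 0.75165) = 0.968

0.968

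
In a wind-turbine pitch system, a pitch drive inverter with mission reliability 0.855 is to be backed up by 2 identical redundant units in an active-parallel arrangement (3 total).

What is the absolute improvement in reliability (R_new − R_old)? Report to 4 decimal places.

R_before = 0.855
R_after = 1 − (1 − 0.855)^3 = 0.9970
ΔR = 0.9970 − 0.855 = 0.1420

0.1420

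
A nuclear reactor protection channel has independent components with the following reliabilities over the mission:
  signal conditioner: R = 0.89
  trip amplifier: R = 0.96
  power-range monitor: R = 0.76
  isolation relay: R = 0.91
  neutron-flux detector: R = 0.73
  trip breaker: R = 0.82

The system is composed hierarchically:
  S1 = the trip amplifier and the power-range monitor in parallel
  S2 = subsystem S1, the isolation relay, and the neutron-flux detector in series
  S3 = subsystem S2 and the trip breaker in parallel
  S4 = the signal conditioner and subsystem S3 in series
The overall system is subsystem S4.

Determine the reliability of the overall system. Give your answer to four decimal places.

0.8352

Parallel (trip amplifier and power-range monitor): 1 − (1 − 0.960000)(1 − 0.760000) = 0.990400
Series ([0.990400], isolation relay, and neutron-flux detector): 0.990400 × 0.910000 × 0.730000 = 0.657923
Parallel ([0.657923] and trip breaker): 1 − (1 − 0.657923)(1 − 0.820000) = 0.938426
Series (signal conditioner and [0.938426]): 0.890000 × 0.938426 = 0.8352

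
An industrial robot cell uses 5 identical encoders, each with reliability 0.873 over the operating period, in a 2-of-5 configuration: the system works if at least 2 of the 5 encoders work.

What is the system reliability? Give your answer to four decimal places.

0.9988

R = Σ_{i=2}^{5} C(5,i) p^i (1−p)^{5−i} with p = 0.873
C(5,2)·0.873^2·0.127^3 = 0.015611
C(5,3)·0.873^3·0.127^2 = 0.107312
C(5,4)·0.873^4·0.127^1 = 0.368834
C(5,5)·0.873^5·0.127^0 = 0.507074
Sum = 0.9988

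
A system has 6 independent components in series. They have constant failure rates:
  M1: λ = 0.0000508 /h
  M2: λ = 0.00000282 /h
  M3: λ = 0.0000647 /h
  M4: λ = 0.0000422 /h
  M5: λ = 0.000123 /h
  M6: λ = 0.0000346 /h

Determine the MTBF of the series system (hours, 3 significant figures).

Series of exponential components: λ_sys = Σ λ_i
λ_sys = 0.0000508 + 0.00000282 + 0.0000647 + 0.0000422 + 0.000123 + 0.0000346 = 3.1812e-04 /h
MTBF = 1 / λ_sys = 3140 h

3140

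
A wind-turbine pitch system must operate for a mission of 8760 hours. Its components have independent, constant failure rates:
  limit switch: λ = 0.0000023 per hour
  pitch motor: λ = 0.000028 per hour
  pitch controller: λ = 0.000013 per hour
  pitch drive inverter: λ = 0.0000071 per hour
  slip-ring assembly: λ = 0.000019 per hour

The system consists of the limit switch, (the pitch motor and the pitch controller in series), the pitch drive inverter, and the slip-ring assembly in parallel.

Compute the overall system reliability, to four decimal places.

0.9999

R(limit switch) = exp(−0.0000023 × 8760) = 0.980054
R(pitch motor) = exp(−0.000028 × 8760) = 0.782485
R(pitch controller) = exp(−0.000013 × 8760) = 0.892365
R(pitch drive inverter) = exp(−0.0000071 × 8760) = 0.939699
R(slip-ring assembly) = exp(−0.000019 × 8760) = 0.846674
Series (pitch motor and pitch controller): 0.782485 × 0.892365 = 0.698262
Parallel (limit switch, [0.698262], pitch drive inverter, and slip-ring assembly): 1 − (1 − 0.980054)(1 − 0.698262)(1 − 0.939699)(1 − 0.846674) = 0.9999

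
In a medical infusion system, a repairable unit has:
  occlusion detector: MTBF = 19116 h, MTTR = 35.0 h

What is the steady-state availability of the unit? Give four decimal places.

A(occlusion detector) = MTBF/(MTBF+MTTR) = 19116/(19116+35.0) = 0.9982

0.9982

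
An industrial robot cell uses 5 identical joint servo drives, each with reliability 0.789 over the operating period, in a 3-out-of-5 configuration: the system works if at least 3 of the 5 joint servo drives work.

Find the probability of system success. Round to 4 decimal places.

R = Σ_{i=3}^{5} C(5,i) p^i (1−p)^{5−i} with p = 0.789
C(5,3)·0.789^3·0.211^2 = 0.218673
C(5,4)·0.789^4·0.211^1 = 0.408847
C(5,5)·0.789^5·0.211^0 = 0.305763
Sum = 0.9333

0.9333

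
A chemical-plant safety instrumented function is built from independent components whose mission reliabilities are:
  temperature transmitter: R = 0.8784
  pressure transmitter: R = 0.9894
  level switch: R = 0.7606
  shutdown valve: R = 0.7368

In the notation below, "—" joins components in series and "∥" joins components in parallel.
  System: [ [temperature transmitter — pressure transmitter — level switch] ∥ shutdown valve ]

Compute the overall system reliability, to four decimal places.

Series (temperature transmitter, pressure transmitter, and level switch): 0.878400 × 0.989400 × 0.760600 = 0.661029
Parallel ([0.661029] and shutdown valve): 1 − (1 − 0.661029)(1 − 0.736800) = 0.9108

0.9108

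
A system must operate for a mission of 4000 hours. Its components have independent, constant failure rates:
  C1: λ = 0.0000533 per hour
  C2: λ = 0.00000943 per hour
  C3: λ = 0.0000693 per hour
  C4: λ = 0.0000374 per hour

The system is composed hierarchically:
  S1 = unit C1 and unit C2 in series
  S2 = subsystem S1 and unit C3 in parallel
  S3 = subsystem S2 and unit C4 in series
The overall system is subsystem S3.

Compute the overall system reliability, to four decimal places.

R(C1) = exp(−0.0000533 × 4000) = 0.807995
R(C2) = exp(−0.00000943 × 4000) = 0.962983
R(C3) = exp(−0.0000693 × 4000) = 0.757903
R(C4) = exp(−0.0000374 × 4000) = 0.861052
Series (C1 and C2): 0.807995 × 0.962983 = 0.778085
Parallel ([0.778085] and C3): 1 − (1 − 0.778085)(1 − 0.757903) = 0.946275
Series ([0.946275] and C4): 0.946275 × 0.861052 = 0.8148

0.8148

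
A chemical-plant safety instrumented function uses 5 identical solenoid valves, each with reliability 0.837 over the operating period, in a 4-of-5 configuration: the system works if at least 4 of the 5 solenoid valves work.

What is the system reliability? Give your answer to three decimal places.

0.811

R = Σ_{i=4}^{5} C(5,i) p^i (1−p)^{5−i} with p = 0.837
C(5,4)·0.837^4·0.163^1 = 0.40000
C(5,5)·0.837^5·0.163^0 = 0.41080
Sum = 0.811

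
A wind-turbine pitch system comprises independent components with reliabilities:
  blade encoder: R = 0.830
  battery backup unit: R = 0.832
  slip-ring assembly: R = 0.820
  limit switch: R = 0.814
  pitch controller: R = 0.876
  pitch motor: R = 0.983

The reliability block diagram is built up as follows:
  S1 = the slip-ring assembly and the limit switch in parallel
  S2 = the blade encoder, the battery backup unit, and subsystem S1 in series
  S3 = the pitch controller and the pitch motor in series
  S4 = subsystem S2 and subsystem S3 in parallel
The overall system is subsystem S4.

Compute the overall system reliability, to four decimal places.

Parallel (slip-ring assembly and limit switch): 1 − (1 − 0.820000)(1 − 0.814000) = 0.966520
Series (blade encoder, battery backup unit, and [0.966520]): 0.830000 × 0.832000 × 0.966520 = 0.667440
Series (pitch controller and pitch motor): 0.876000 × 0.983000 = 0.861108
Parallel ([0.667440] and [0.861108]): 1 − (1 − 0.667440)(1 − 0.861108) = 0.9538

0.9538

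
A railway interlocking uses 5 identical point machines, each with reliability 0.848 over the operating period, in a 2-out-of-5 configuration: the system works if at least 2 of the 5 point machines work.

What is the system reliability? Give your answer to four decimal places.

0.9977

R = Σ_{i=2}^{5} C(5,i) p^i (1−p)^{5−i} with p = 0.848
C(5,2)·0.848^2·0.152^3 = 0.025254
C(5,3)·0.848^3·0.152^2 = 0.140888
C(5,4)·0.848^4·0.152^1 = 0.393004
C(5,5)·0.848^5·0.152^0 = 0.438510
Sum = 0.9977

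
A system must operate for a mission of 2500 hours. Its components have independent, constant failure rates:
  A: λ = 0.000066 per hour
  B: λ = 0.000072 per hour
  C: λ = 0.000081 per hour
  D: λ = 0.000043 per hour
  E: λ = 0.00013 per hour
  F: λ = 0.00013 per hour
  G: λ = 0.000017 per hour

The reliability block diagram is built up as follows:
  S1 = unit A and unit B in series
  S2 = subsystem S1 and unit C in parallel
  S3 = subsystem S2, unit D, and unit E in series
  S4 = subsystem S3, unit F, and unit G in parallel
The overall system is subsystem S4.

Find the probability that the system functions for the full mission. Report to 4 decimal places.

R(A) = exp(−0.000066 × 2500) = 0.847894
R(B) = exp(−0.000072 × 2500) = 0.835270
R(C) = exp(−0.000081 × 2500) = 0.816686
R(D) = exp(−0.000043 × 2500) = 0.898077
R(E) = exp(−0.00013 × 2500) = 0.722527
R(F) = exp(−0.00013 × 2500) = 0.722527
R(G) = exp(−0.000017 × 2500) = 0.958390
Series (A and B): 0.847894 × 0.835270 = 0.708220
Parallel ([0.708220] and C): 1 − (1 − 0.708220)(1 − 0.816686) = 0.946513
Series ([0.946513], D, and E): 0.946513 × 0.898077 × 0.722527 = 0.614178
Parallel ([0.614178], F, and G): 1 − (1 − 0.614178)(1 − 0.722527)(1 − 0.958390) = 0.9955

0.9955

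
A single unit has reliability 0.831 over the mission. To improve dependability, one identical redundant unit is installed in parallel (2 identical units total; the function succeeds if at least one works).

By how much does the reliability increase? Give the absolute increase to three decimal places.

0.140

R_before = 0.831
R_after = 1 − (1 − 0.831)^2 = 0.971
ΔR = 0.971 − 0.831 = 0.140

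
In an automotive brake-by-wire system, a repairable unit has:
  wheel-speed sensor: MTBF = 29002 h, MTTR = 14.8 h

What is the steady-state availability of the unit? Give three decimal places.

A(wheel-speed sensor) = MTBF/(MTBF+MTTR) = 29002/(29002+14.8) = 0.999

0.999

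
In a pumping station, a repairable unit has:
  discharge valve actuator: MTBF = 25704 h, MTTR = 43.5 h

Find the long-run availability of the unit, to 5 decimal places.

A(discharge valve actuator) = MTBF/(MTBF+MTTR) = 25704/(25704+43.5) = 0.99831

0.99831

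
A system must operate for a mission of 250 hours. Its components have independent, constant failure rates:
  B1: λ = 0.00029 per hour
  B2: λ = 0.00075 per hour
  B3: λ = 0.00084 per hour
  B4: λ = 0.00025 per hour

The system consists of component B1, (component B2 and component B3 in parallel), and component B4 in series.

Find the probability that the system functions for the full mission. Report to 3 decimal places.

R(B1) = exp(−0.00029 × 250) = 0.93007
R(B2) = exp(−0.00075 × 250) = 0.82903
R(B3) = exp(−0.00084 × 250) = 0.81058
R(B4) = exp(−0.00025 × 250) = 0.93941
Parallel (B2 and B3): 1 − (1 − 0.82903)(1 − 0.81058) = 0.96761
Series (B1, [0.96761], and B4): 0.93007 × 0.96761 × 0.93941 = 0.845

0.845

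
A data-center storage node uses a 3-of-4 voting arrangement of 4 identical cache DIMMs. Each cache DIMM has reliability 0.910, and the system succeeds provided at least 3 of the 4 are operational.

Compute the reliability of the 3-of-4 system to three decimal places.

0.957

R = Σ_{i=3}^{4} C(4,i) p^i (1−p)^{4−i} with p = 0.910
C(4,3)·0.910^3·0.090^1 = 0.27129
C(4,4)·0.910^4·0.090^0 = 0.68575
Sum = 0.957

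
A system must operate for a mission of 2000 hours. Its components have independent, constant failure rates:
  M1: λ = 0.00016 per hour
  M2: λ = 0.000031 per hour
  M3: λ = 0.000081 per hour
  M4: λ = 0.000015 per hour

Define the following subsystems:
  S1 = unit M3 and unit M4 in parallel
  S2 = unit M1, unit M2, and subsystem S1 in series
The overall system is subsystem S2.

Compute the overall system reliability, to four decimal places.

0.6795

R(M1) = exp(−0.00016 × 2000) = 0.726149
R(M2) = exp(−0.000031 × 2000) = 0.939883
R(M3) = exp(−0.000081 × 2000) = 0.850441
R(M4) = exp(−0.000015 × 2000) = 0.970446
Parallel (M3 and M4): 1 − (1 − 0.850441)(1 − 0.970446) = 0.995580
Series (M1, M2, and [0.995580]): 0.726149 × 0.939883 × 0.995580 = 0.6795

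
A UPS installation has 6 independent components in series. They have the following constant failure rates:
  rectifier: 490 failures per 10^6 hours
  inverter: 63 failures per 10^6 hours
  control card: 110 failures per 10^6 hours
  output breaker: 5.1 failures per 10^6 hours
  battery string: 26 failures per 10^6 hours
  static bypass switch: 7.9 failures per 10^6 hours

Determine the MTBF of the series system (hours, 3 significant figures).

1420

Series of exponential components: λ_sys = Σ λ_i
λ_sys = 0.00049 + 0.000063 + 0.00011 + 0.0000051 + 0.000026 + 0.0000079 = 7.0200e-04 /h
MTBF = 1 / λ_sys = 1420 h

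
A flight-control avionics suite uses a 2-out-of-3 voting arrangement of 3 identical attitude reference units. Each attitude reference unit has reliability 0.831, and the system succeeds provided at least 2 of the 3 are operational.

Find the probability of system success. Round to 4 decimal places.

0.9240

R = Σ_{i=2}^{3} C(3,i) p^i (1−p)^{3−i} with p = 0.831
C(3,2)·0.831^2·0.169^1 = 0.350114
C(3,3)·0.831^3·0.169^0 = 0.573856
Sum = 0.9240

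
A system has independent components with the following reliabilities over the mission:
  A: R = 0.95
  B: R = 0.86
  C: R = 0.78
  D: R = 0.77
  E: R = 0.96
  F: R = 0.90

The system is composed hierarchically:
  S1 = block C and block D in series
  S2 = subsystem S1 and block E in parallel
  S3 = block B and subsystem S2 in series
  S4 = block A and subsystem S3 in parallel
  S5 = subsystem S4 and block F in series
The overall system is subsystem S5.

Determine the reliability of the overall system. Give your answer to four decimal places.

Series (C and D): 0.780000 × 0.770000 = 0.600600
Parallel ([0.600600] and E): 1 − (1 − 0.600600)(1 − 0.960000) = 0.984024
Series (B and [0.984024]): 0.860000 × 0.984024 = 0.846261
Parallel (A and [0.846261]): 1 − (1 − 0.950000)(1 − 0.846261) = 0.992313
Series ([0.992313] and F): 0.992313 × 0.900000 = 0.8931

0.8931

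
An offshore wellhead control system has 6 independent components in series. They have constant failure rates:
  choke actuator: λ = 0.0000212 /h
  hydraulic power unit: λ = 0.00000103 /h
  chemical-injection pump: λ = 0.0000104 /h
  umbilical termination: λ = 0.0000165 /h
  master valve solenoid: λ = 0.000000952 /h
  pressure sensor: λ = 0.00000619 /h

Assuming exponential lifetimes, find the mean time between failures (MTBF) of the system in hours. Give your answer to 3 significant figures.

Series of exponential components: λ_sys = Σ λ_i
λ_sys = 0.0000212 + 0.00000103 + 0.0000104 + 0.0000165 + 0.000000952 + 0.00000619 = 5.6272e-05 /h
MTBF = 1 / λ_sys = 17800 h

17800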